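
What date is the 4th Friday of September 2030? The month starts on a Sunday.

September 2030 begins on a Sunday, so the first Friday is September 6 (5 days later).
The 4th Friday is 3 weeks later: 6 + 21 = 27.

September 27, 2030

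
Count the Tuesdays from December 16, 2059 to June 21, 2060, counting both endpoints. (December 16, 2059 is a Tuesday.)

27

December 16, 2059 is a Tuesday; the first Tuesday on or after it is December 16, 2059.
From December 16, 2059 to June 21, 2060: 15 + 31 + 29 + 31 + 30 + 31 + 21 = 188 days (rest of December, January, February, March, April, May, June).
188 ÷ 7 = 26 full weeks with remainder 6, so 26 more Tuesdays after the first → 27.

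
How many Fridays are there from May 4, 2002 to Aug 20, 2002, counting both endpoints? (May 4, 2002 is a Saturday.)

May 4, 2002 is a Saturday; the first Friday on or after it is May 10, 2002 (6 days later).
From May 10, 2002 to Aug 20, 2002: 21 + 30 + 31 + 20 = 102 days (rest of May, Jun, Jul, Aug).
102 ÷ 7 = 14 full weeks with remainder 4, so 14 more Fridays after the first → 15.

15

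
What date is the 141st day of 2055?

21 May 2055

January has 31 days (141 − 31 = 110 remain).
February has 28 days (110 − 28 = 82 remain).
March has 31 days (82 − 31 = 51 remain).
April has 30 days (51 − 30 = 21 remain).
21 into May → May 21.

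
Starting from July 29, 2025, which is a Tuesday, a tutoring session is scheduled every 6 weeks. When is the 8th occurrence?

May 19, 2026

The 8th occurrence is 7 intervals after the first: 7 × 42 = 294 days after July 29, 2025.
July has 31 days — 2 days to the end of July leaves 292.
August has 31 days (261 left).
September has 30 days (231 left).
October has 31 days (200 left).
November has 30 days (170 left).
December has 31 days (139 left).
January has 31 days (108 left).
February has 28 days (80 left).
March has 31 days (49 left).
April has 30 days (19 left).
19 days into May → May 19, 2026.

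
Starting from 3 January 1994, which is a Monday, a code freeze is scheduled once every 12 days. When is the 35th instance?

15 February 1995

The 35th occurrence is 34 intervals after the first: 34 × 12 = 408 days after 3 January 1994.
January has 31 days — 28 days to the end of January leaves 380.
February has 28 days (352 left).
March has 31 days (321 left).
April has 30 days (291 left).
May has 31 days (260 left).
June has 30 days (230 left).
July has 31 days (199 left).
August has 31 days (168 left).
September has 30 days (138 left).
October has 31 days (107 left).
November has 30 days (77 left).
December has 31 days (46 left).
January has 31 days (15 left).
15 days into February → 15 February 1995.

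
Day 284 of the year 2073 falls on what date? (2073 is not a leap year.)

January has 31 days (284 − 31 = 253 remain).
February has 28 days (253 − 28 = 225 remain).
March has 31 days (225 − 31 = 194 remain).
April has 30 days (194 − 30 = 164 remain).
May has 31 days (164 − 31 = 133 remain).
June has 30 days (133 − 30 = 103 remain).
July has 31 days (103 − 31 = 72 remain).
August has 31 days (72 − 31 = 41 remain).
September has 30 days (41 − 30 = 11 remain).
11 into October → October 11.

October 11, 2073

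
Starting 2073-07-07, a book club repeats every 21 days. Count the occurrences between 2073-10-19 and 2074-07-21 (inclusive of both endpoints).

Occurrences land 21·i days after 2073-07-07 for i = 0, 1, 2, …
2073-10-19 is 104 days after the start; 104 ÷ 21 = 4 remainder 20; since the remainder is 20, round up to i = 5. First occurrence in the window: #6 on 2073-10-20 (5×21 = 105 days in).
2074-07-21 is 379 days after the start; 379 ÷ 21 = 18 remainder 1. Last occurrence in the window: #19 on 2074-07-20.
Occurrences #6 through #19: 14 in total.

14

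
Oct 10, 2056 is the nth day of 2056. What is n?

Days in months before Oct: 31 + 29 + 31 + 30 + 31 + 30 + 31 + 31 + 30 = 274.
Plus 10 days into Oct → day 284.

284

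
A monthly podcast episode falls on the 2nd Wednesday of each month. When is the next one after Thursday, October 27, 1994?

October 1994 starts on a Saturday; its first Wednesday is the 5th, so the 2nd Wednesday is the 12th — October 12, 1994.
That is not after October 27, 1994, so look at November 1994.
November 1994 starts on a Tuesday; its first Wednesday is the 2nd, so the 2nd Wednesday is the 9th — November 9, 1994.

November 9, 1994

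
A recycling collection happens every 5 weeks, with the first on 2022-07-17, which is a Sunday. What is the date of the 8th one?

The 8th occurrence is 7 intervals after the first: 7 × 35 = 245 days after 2022-07-17.
July has 31 days — 14 days to the end of July leaves 231.
August has 31 days (200 left).
September has 30 days (170 left).
October has 31 days (139 left).
November has 30 days (109 left).
December has 31 days (78 left).
January has 31 days (47 left).
February has 28 days (19 left).
19 days into March → 2023-03-19.

2023-03-19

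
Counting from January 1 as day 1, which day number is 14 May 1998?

Days in months before May: 31 + 28 + 31 + 30 = 120.
Plus 14 days into May → day 134.

134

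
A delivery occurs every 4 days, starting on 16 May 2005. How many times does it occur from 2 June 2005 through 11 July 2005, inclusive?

10

Occurrences land 4·i days after 16 May 2005 for i = 0, 1, 2, …
2 June 2005 is 17 days after the start; 17 ÷ 4 = 4 remainder 1; since the remainder is 1, round up to i = 5. First occurrence in the window: #6 on 5 June 2005 (5×4 = 20 days in).
11 July 2005 is 56 days after the start; 56 ÷ 4 = 14 remainder 0. Last occurrence in the window: #15 on 11 July 2005.
Occurrences #6 through #15: 10 in total.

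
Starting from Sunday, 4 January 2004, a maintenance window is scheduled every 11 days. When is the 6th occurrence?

The 6th occurrence is 5 intervals after the first: 5 × 11 = 55 days after 4 January 2004.
January has 31 days — 27 days to the end of January leaves 28.
28 days into February → 28 February 2004.

28 February 2004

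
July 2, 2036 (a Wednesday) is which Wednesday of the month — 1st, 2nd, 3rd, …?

Day 2 falls in week ⌈2/7⌉ of the month.
Days 1–7 hold the 1st Wednesday, 8–14 the 2nd, 15–21 the 3rd, 22–28 the 4th, 29–31 the 5th.
2 is in the range for the 1st.

1st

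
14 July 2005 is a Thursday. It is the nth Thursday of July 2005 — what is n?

2nd

Day 14 falls in week ⌈14/7⌉ of the month.
Days 1–7 hold the 1st Thursday, 8–14 the 2nd, 15–21 the 3rd, 22–28 the 4th, 29–31 the 5th.
14 is in the range for the 2nd.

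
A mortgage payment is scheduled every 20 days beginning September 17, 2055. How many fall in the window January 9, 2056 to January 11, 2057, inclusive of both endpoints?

19

Occurrences land 20·i days after September 17, 2055 for i = 0, 1, 2, …
January 9, 2056 is 114 days after the start; 114 ÷ 20 = 5 remainder 14; since the remainder is 14, round up to i = 6. First occurrence in the window: #7 on January 15, 2056 (6×20 = 120 days in).
January 11, 2057 is 482 days after the start; 482 ÷ 20 = 24 remainder 2. Last occurrence in the window: #25 on January 9, 2057.
Occurrences #7 through #25: 19 in total.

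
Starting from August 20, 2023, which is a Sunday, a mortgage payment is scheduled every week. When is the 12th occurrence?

November 5, 2023

The 12th occurrence is 11 intervals after the first: 11 × 7 = 77 days after August 20, 2023.
August has 31 days — 11 days to the end of August leaves 66.
September has 30 days (36 left).
October has 31 days (5 left).
5 days into November → November 5, 2023.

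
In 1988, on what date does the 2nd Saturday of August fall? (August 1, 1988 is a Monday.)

1988-08-13

August 1988 begins on a Monday, so the first Saturday is August 6 (5 days later).
The 2nd Saturday is 1 weeks later: 6 + 7 = 13.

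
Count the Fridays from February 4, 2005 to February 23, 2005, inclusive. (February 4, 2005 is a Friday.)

3

February 4, 2005 is a Friday; the first Friday on or after it is February 4, 2005.
From February 4, 2005 to February 23, 2005 is 23 − 4 = 19 days.
19 ÷ 7 = 2 full weeks with remainder 5, so 2 more Fridays after the first → 3.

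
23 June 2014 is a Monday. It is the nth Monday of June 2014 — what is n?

4th

Day 23 falls in week ⌈23/7⌉ of the month.
Days 1–7 hold the 1st Monday, 8–14 the 2nd, 15–21 the 3rd, 22–28 the 4th, 29–31 the 5th.
23 is in the range for the 4th.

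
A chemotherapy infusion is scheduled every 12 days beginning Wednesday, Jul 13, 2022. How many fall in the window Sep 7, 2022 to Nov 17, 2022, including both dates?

Occurrences land 12·i days after Jul 13, 2022 for i = 0, 1, 2, …
Sep 7, 2022 is 56 days after the start; 56 ÷ 12 = 4 remainder 8; since the remainder is 8, round up to i = 5. First occurrence in the window: #6 on Sep 11, 2022 (5×12 = 60 days in).
Nov 17, 2022 is 127 days after the start; 127 ÷ 12 = 10 remainder 7. Last occurrence in the window: #11 on Nov 10, 2022.
Occurrences #6 through #11: 6 in total.

6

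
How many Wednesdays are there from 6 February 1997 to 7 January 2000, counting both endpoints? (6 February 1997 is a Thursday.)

152

6 February 1997 is a Thursday; the first Wednesday on or after it is 12 February 1997 (6 days later).
From 12 February 1997 to 7 January 2000: 322 + 365 + 365 + 7 = 1059 days (rest of 1997, 1998, 1999, to 7 January 2000 in 2000).
1059 ÷ 7 = 151 full weeks with remainder 2, so 151 more Wednesdays after the first → 152.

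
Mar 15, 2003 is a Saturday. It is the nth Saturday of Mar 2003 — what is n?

Day 15 falls in week ⌈15/7⌉ of the month.
Days 1–7 hold the 1st Saturday, 8–14 the 2nd, 15–21 the 3rd, 22–28 the 4th, 29–31 the 5th.
15 is in the range for the 3rd.

3rd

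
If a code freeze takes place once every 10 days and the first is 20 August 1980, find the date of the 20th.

The 20th occurrence is 19 intervals after the first: 19 × 10 = 190 days after 20 August 1980.
August has 31 days — 11 days to the end of August leaves 179.
September has 30 days (149 left).
October has 31 days (118 left).
November has 30 days (88 left).
December has 31 days (57 left).
January has 31 days (26 left).
26 days into February → 26 February 1981.

26 February 1981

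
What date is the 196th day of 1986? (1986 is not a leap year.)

1986-07-15

January has 31 days (196 − 31 = 165 remain).
February has 28 days (165 − 28 = 137 remain).
March has 31 days (137 − 31 = 106 remain).
April has 30 days (106 − 30 = 76 remain).
May has 31 days (76 − 31 = 45 remain).
June has 30 days (45 − 30 = 15 remain).
15 into July → July 15.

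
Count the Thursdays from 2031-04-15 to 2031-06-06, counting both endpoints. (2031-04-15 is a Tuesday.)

2031-04-15 is a Tuesday; the first Thursday on or after it is 2031-04-17 (2 days later).
From 2031-04-17 to 2031-06-06: 13 + 31 + 6 = 50 days (rest of April, May, June).
50 ÷ 7 = 7 full weeks with remainder 1, so 7 more Thursdays after the first → 8.

8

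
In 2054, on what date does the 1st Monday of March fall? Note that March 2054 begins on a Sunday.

2 March 2054

March 2054 begins on a Sunday, so the first Monday is March 2 (1 day later).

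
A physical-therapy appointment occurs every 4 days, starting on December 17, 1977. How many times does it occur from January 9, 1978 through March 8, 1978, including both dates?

Occurrences land 4·i days after December 17, 1977 for i = 0, 1, 2, …
January 9, 1978 is 23 days after the start; 23 ÷ 4 = 5 remainder 3; since the remainder is 3, round up to i = 6. First occurrence in the window: #7 on January 10, 1978 (6×4 = 24 days in).
March 8, 1978 is 81 days after the start; 81 ÷ 4 = 20 remainder 1. Last occurrence in the window: #21 on March 7, 1978.
Occurrences #7 through #21: 15 in total.

15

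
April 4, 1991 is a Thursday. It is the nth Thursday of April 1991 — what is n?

1st

Day 4 falls in week ⌈4/7⌉ of the month.
Days 1–7 hold the 1st Thursday, 8–14 the 2nd, 15–21 the 3rd, 22–28 the 4th, 29–31 the 5th.
4 is in the range for the 1st.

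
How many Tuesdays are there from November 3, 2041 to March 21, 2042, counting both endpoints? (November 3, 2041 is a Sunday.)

20

November 3, 2041 is a Sunday; the first Tuesday on or after it is November 5, 2041 (2 days later).
From November 5, 2041 to March 21, 2042: 25 + 31 + 31 + 28 + 21 = 136 days (rest of November, December, January, February, March).
136 ÷ 7 = 19 full weeks with remainder 3, so 19 more Tuesdays after the first → 20.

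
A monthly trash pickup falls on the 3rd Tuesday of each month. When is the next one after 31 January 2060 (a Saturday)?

January 2060 starts on a Thursday; its first Tuesday is the 6th, so the 3rd Tuesday is the 20th — 20 January 2060.
That is not after 31 January 2060, so look at February 2060.
February 2060 starts on a Sunday; its first Tuesday is the 3rd, so the 3rd Tuesday is the 17th — 17 February 2060.

17 February 2060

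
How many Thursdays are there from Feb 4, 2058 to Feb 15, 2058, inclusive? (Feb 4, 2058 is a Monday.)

Feb 4, 2058 is a Monday; the first Thursday on or after it is Feb 7, 2058 (3 days later).
From Feb 7, 2058 to Feb 15, 2058 is 15 − 7 = 8 days.
8 ÷ 7 = 1 full weeks with remainder 1, so 1 more Thursdays after the first → 2.

2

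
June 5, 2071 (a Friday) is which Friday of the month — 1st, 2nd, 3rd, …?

1st

Day 5 falls in week ⌈5/7⌉ of the month.
Days 1–7 hold the 1st Friday, 8–14 the 2nd, 15–21 the 3rd, 22–28 the 4th, 29–31 the 5th.
5 is in the range for the 1st.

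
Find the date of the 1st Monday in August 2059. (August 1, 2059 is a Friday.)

August 2059 begins on a Friday, so the first Monday is August 4 (3 days later).

2059-08-04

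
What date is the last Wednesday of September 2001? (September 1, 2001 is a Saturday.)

September 2001 begins on a Saturday, so the first Wednesday is September 5 (4 days later).
September 2001 has 30 days. Adding weeks: 5, 12, 19, 26 — the last one ≤ 30 is the 26th.

September 26, 2001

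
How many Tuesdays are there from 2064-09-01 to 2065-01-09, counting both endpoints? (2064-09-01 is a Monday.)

2064-09-01 is a Monday; the first Tuesday on or after it is 2064-09-02 (1 day later).
From 2064-09-02 to 2065-01-09: 28 + 31 + 30 + 31 + 9 = 129 days (rest of September, October, November, December, January).
129 ÷ 7 = 18 full weeks with remainder 3, so 18 more Tuesdays after the first → 19.

19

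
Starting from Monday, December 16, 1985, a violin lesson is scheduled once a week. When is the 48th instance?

November 10, 1986

The 48th occurrence is 47 intervals after the first: 47 × 7 = 329 days after December 16, 1985.
December has 31 days — 15 days to the end of December leaves 314.
January has 31 days (283 left).
February has 28 days (255 left).
March has 31 days (224 left).
April has 30 days (194 left).
May has 31 days (163 left).
June has 30 days (133 left).
July has 31 days (102 left).
August has 31 days (71 left).
September has 30 days (41 left).
October has 31 days (10 left).
10 days into November → November 10, 1986.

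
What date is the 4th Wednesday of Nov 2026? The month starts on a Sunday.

Nov 2026 begins on a Sunday, so the first Wednesday is Nov 4 (3 days later).
The 4th Wednesday is 3 weeks later: 4 + 21 = 25.

Nov 25, 2026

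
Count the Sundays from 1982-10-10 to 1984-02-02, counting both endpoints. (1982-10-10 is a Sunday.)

69

1982-10-10 is a Sunday; the first Sunday on or after it is 1982-10-10.
From 1982-10-10 to 1984-02-02: 82 + 365 + 33 = 480 days (rest of 1982, 1983, to 1984-02-02 in 1984).
480 ÷ 7 = 68 full weeks with remainder 4, so 68 more Sundays after the first → 69.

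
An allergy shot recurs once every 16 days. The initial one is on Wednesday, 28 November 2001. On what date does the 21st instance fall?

14 October 2002

The 21st occurrence is 20 intervals after the first: 20 × 16 = 320 days after 28 November 2001.
November has 30 days — 2 days to the end of November leaves 318.
December has 31 days (287 left).
January has 31 days (256 left).
February has 28 days (228 left).
March has 31 days (197 left).
April has 30 days (167 left).
May has 31 days (136 left).
June has 30 days (106 left).
July has 31 days (75 left).
August has 31 days (44 left).
September has 30 days (14 left).
14 days into October → 14 October 2002.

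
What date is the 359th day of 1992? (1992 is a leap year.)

January has 31 days (359 − 31 = 328 remain).
February has 29 days (328 − 29 = 299 remain).
March has 31 days (299 − 31 = 268 remain).
April has 30 days (268 − 30 = 238 remain).
May has 31 days (238 − 31 = 207 remain).
June has 30 days (207 − 30 = 177 remain).
July has 31 days (177 − 31 = 146 remain).
August has 31 days (146 − 31 = 115 remain).
September has 30 days (115 − 30 = 85 remain).
October has 31 days (85 − 31 = 54 remain).
November has 30 days (54 − 30 = 24 remain).
24 into December → December 24.

24 December 1992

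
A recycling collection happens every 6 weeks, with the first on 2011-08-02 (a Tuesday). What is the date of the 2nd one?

The 2nd occurrence is 1 interval after the first: 1 × 42 = 42 days after 2011-08-02.
August has 31 days — 29 days to the end of August leaves 13.
13 days into September → 2011-09-13.

2011-09-13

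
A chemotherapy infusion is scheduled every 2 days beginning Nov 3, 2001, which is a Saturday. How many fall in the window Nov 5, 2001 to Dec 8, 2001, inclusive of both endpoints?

17

Occurrences land 2·i days after Nov 3, 2001 for i = 0, 1, 2, …
Nov 5, 2001 is 2 days after the start; 2 ÷ 2 = 1 remainder 0. First occurrence in the window: #2 on Nov 5, 2001 (1×2 = 2 days in).
Dec 8, 2001 is 35 days after the start; 35 ÷ 2 = 17 remainder 1. Last occurrence in the window: #18 on Dec 7, 2001.
Occurrences #2 through #18: 17 in total.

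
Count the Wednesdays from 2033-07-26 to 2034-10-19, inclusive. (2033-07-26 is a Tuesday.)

2033-07-26 is a Tuesday; the first Wednesday on or after it is 2033-07-27 (1 day later).
From 2033-07-27 to 2034-10-19: 157 + 292 = 449 days (rest of 2033, to 2034-10-19 in 2034).
449 ÷ 7 = 64 full weeks with remainder 1, so 64 more Wednesdays after the first → 65.

65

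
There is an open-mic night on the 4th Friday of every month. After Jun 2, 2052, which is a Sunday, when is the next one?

Jun 2052 starts on a Saturday; its first Friday is the 7th, so the 4th Friday is the 28th — Jun 28, 2052.
Jun 28, 2052 is after Jun 2, 2052, so that is the next one.

Jun 28, 2052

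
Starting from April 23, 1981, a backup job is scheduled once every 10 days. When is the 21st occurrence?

November 9, 1981

The 21st occurrence is 20 intervals after the first: 20 × 10 = 200 days after April 23, 1981.
April has 30 days — 7 days to the end of April leaves 193.
May has 31 days (162 left).
June has 30 days (132 left).
July has 31 days (101 left).
August has 31 days (70 left).
September has 30 days (40 left).
October has 31 days (9 left).
9 days into November → November 9, 1981.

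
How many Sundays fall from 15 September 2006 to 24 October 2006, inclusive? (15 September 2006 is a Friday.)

6

15 September 2006 is a Friday; the first Sunday on or after it is 17 September 2006 (2 days later).
From 17 September 2006 to 24 October 2006: 13 + 24 = 37 days (rest of September, October).
37 ÷ 7 = 5 full weeks with remainder 2, so 5 more Sundays after the first → 6.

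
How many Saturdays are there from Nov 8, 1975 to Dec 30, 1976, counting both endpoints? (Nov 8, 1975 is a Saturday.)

Nov 8, 1975 is a Saturday; the first Saturday on or after it is Nov 8, 1975.
From Nov 8, 1975 to Dec 30, 1976: 53 + 365 = 418 days (rest of 1975, to Dec 30, 1976 in 1976).
418 ÷ 7 = 59 full weeks with remainder 5, so 59 more Saturdays after the first → 60.

60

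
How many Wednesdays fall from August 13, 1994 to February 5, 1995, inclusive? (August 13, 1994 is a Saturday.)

25

August 13, 1994 is a Saturday; the first Wednesday on or after it is August 17, 1994 (4 days later).
From August 17, 1994 to February 5, 1995: 14 + 30 + 31 + 30 + 31 + 31 + 5 = 172 days (rest of August, September, October, November, December, January, February).
172 ÷ 7 = 24 full weeks with remainder 4, so 24 more Wednesdays after the first → 25.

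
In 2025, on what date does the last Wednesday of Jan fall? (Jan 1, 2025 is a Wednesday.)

Jan 2025 begins on a Wednesday, so the first Wednesday is Jan 1.
Jan 2025 has 31 days. Adding weeks: 1, 8, 15, 22, 29 — the last one ≤ 31 is the 29th.

Jan 29, 2025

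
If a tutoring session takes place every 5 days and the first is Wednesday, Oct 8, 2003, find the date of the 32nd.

Mar 11, 2004

The 32nd occurrence is 31 intervals after the first: 31 × 5 = 155 days after Oct 8, 2003.
Oct has 31 days — 23 days to the end of Oct leaves 132.
Nov has 30 days (102 left).
Dec has 31 days (71 left).
Jan has 31 days (40 left).
Feb has 29 days (11 left).
11 days into Mar → Mar 11, 2004.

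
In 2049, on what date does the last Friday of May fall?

May 28, 2049

The first Friday of May 2049 is May 7.
May 2049 has 31 days. Adding weeks: 7, 14, 21, 28 — the last one ≤ 31 is the 28th.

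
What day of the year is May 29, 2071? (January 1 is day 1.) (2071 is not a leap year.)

Days in months before May: 31 + 28 + 31 + 30 = 120.
Plus 29 days into May → day 149.

149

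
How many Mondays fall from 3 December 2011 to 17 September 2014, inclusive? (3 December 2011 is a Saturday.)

146

3 December 2011 is a Saturday; the first Monday on or after it is 5 December 2011 (2 days later).
From 5 December 2011 to 17 September 2014: 26 + 366 + 365 + 260 = 1017 days (rest of 2011, 2012, 2013, to 17 September 2014 in 2014).
1017 ÷ 7 = 145 full weeks with remainder 2, so 145 more Mondays after the first → 146.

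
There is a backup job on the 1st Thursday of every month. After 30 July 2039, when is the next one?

July 2039 starts on a Friday, so its 1st Thursday is 7 July 2039 (6 days in).
That is not after 30 July 2039, so look at August 2039.
August 2039 starts on a Monday, so its 1st Thursday is 4 August 2039 (3 days in).

4 August 2039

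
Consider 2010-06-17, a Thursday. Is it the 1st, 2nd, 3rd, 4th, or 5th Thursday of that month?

3rd

Day 17 falls in week ⌈17/7⌉ of the month.
Days 1–7 hold the 1st Thursday, 8–14 the 2nd, 15–21 the 3rd, 22–28 the 4th, 29–31 the 5th.
17 is in the range for the 3rd.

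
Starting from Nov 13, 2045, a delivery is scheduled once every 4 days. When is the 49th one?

May 24, 2046

The 49th occurrence is 48 intervals after the first: 48 × 4 = 192 days after Nov 13, 2045.
Nov has 30 days — 17 days to the end of Nov leaves 175.
Dec has 31 days (144 left).
Jan has 31 days (113 left).
Feb has 28 days (85 left).
Mar has 31 days (54 left).
Apr has 30 days (24 left).
24 days into May → May 24, 2046.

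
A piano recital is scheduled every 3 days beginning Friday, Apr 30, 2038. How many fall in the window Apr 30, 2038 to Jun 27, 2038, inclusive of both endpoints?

20

Occurrences land 3·i days after Apr 30, 2038 for i = 0, 1, 2, …
The window opens on the start date, so the first occurrence inside is #1 on Apr 30, 2038.
Jun 27, 2038 is 58 days after the start; 58 ÷ 3 = 19 remainder 1. Last occurrence in the window: #20 on Jun 26, 2038.
Occurrences #1 through #20: 20 in total.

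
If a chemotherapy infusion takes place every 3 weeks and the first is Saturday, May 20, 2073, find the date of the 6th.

The 6th occurrence is 5 intervals after the first: 5 × 21 = 105 days after May 20, 2073.
May has 31 days — 11 days to the end of May leaves 94.
June has 30 days (64 left).
July has 31 days (33 left).
August has 31 days (2 left).
2 days into September → September 2, 2073.

September 2, 2073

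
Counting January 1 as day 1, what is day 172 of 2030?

January has 31 days (172 − 31 = 141 remain).
February has 28 days (141 − 28 = 113 remain).
March has 31 days (113 − 31 = 82 remain).
April has 30 days (82 − 30 = 52 remain).
May has 31 days (52 − 31 = 21 remain).
21 into June → June 21.

June 21, 2030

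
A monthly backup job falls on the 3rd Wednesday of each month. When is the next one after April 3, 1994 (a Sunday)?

April 1994 starts on a Friday; its first Wednesday is the 6th, so the 3rd Wednesday is the 20th — April 20, 1994.
April 20, 1994 is after April 3, 1994, so that is the next one.

April 20, 1994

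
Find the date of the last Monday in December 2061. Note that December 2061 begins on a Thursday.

December 2061 begins on a Thursday, so the first Monday is December 5 (4 days later).
December 2061 has 31 days. Adding weeks: 5, 12, 19, 26 — the last one ≤ 31 is the 26th.

26 December 2061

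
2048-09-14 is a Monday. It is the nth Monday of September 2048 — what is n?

2nd

Day 14 falls in week ⌈14/7⌉ of the month.
Days 1–7 hold the 1st Monday, 8–14 the 2nd, 15–21 the 3rd, 22–28 the 4th, 29–31 the 5th.
14 is in the range for the 2nd.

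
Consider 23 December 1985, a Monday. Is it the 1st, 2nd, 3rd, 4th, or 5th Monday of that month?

4th

Day 23 falls in week ⌈23/7⌉ of the month.
Days 1–7 hold the 1st Monday, 8–14 the 2nd, 15–21 the 3rd, 22–28 the 4th, 29–31 the 5th.
23 is in the range for the 4th.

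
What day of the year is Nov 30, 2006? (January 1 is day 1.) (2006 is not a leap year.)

334

Days in months before Nov: 31 + 28 + 31 + 30 + 31 + 30 + 31 + 31 + 30 + 31 = 304.
Plus 30 days into Nov → day 334.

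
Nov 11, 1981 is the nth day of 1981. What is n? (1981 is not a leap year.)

315

Days in months before Nov: 31 + 28 + 31 + 30 + 31 + 30 + 31 + 31 + 30 + 31 = 304.
Plus 11 days into Nov → day 315.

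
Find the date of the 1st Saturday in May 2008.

May 3, 2008

May 2008 begins on a Thursday, so the first Saturday is May 3 (2 days later).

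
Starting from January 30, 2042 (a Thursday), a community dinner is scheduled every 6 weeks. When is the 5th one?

The 5th occurrence is 4 intervals after the first: 4 × 42 = 168 days after January 30, 2042.
January has 31 days — 1 day to the end of January leaves 167.
February has 28 days (139 left).
March has 31 days (108 left).
April has 30 days (78 left).
May has 31 days (47 left).
June has 30 days (17 left).
17 days into July → July 17, 2042.

July 17, 2042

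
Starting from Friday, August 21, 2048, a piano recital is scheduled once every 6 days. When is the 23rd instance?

The 23rd occurrence is 22 intervals after the first: 22 × 6 = 132 days after August 21, 2048.
August has 31 days — 10 days to the end of August leaves 122.
September has 30 days (92 left).
October has 31 days (61 left).
November has 30 days (31 left).
31 days into December → December 31, 2048.

December 31, 2048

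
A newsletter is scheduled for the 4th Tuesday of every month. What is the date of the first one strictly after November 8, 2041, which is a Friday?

November 2041 starts on a Friday; its first Tuesday is the 5th, so the 4th Tuesday is the 26th — November 26, 2041.
November 26, 2041 is after November 8, 2041, so that is the next one.

November 26, 2041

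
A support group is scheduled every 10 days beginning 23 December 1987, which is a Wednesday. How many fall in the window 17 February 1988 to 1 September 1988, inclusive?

Occurrences land 10·i days after 23 December 1987 for i = 0, 1, 2, …
17 February 1988 is 56 days after the start; 56 ÷ 10 = 5 remainder 6; since the remainder is 6, round up to i = 6. First occurrence in the window: #7 on 21 February 1988 (6×10 = 60 days in).
1 September 1988 is 253 days after the start; 253 ÷ 10 = 25 remainder 3. Last occurrence in the window: #26 on 29 August 1988.
Occurrences #7 through #26: 20 in total.

20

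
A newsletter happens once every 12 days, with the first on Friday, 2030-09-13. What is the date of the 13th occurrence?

The 13th occurrence is 12 intervals after the first: 12 × 12 = 144 days after 2030-09-13.
September has 30 days — 17 days to the end of September leaves 127.
October has 31 days (96 left).
November has 30 days (66 left).
December has 31 days (35 left).
January has 31 days (4 left).
4 days into February → 2031-02-04.

2031-02-04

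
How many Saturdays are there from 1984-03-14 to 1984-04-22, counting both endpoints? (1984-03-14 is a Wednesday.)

1984-03-14 is a Wednesday; the first Saturday on or after it is 1984-03-17 (3 days later).
From 1984-03-17 to 1984-04-22: 14 + 22 = 36 days (rest of March, April).
36 ÷ 7 = 5 full weeks with remainder 1, so 5 more Saturdays after the first → 6.

6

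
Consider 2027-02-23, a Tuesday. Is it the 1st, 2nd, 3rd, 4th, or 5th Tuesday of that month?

Day 23 falls in week ⌈23/7⌉ of the month.
Days 1–7 hold the 1st Tuesday, 8–14 the 2nd, 15–21 the 3rd, 22–28 the 4th, 29–31 the 5th.
23 is in the range for the 4th.

4th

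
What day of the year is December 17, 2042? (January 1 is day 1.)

351

Days in months before December: 31 + 28 + 31 + 30 + 31 + 30 + 31 + 31 + 30 + 31 + 30 = 334.
Plus 17 days into December → day 351.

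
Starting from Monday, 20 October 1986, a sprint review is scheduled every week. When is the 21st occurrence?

9 March 1987

The 21st occurrence is 20 intervals after the first: 20 × 7 = 140 days after 20 October 1986.
October has 31 days — 11 days to the end of October leaves 129.
November has 30 days (99 left).
December has 31 days (68 left).
January has 31 days (37 left).
February has 28 days (9 left).
9 days into March → 9 March 1987.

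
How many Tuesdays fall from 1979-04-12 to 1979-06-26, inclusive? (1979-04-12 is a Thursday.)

1979-04-12 is a Thursday; the first Tuesday on or after it is 1979-04-17 (5 days later).
From 1979-04-17 to 1979-06-26: 13 + 31 + 26 = 70 days (rest of April, May, June).
70 ÷ 7 = 10 full weeks with remainder 0, so 10 more Tuesdays after the first → 11.

11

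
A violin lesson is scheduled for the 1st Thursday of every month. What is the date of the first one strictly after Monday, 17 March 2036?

March 2036 starts on a Saturday, so its 1st Thursday is 6 March 2036 (5 days in).
That is not after 17 March 2036, so look at April 2036.
April 2036 starts on a Tuesday, so its 1st Thursday is 3 April 2036 (2 days in).

3 April 2036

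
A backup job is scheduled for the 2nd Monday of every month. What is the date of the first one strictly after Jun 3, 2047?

Jun 2047 starts on a Saturday; its first Monday is the 3rd, so the 2nd Monday is the 10th — Jun 10, 2047.
Jun 10, 2047 is after Jun 3, 2047, so that is the next one.

Jun 10, 2047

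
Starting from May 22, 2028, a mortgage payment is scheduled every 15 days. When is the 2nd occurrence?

The 2nd occurrence is 1 interval after the first: 1 × 15 = 15 days after May 22, 2028.
May has 31 days — 9 days to the end of May leaves 6.
6 days into Jun → Jun 6, 2028.

Jun 6, 2028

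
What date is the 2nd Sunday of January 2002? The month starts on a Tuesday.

2002-01-13

January 2002 begins on a Tuesday, so the first Sunday is January 6 (5 days later).
The 2nd Sunday is 1 weeks later: 6 + 7 = 13.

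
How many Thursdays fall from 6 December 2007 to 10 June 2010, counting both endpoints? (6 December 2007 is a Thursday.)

132

6 December 2007 is a Thursday; the first Thursday on or after it is 6 December 2007.
From 6 December 2007 to 10 June 2010: 25 + 366 + 365 + 161 = 917 days (rest of 2007, 2008, 2009, to 10 June 2010 in 2010).
917 ÷ 7 = 131 full weeks with remainder 0, so 131 more Thursdays after the first → 132.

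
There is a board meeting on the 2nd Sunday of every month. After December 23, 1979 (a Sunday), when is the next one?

December 1979 starts on a Saturday; its first Sunday is the 2nd, so the 2nd Sunday is the 9th — December 9, 1979.
That is not after December 23, 1979, so look at January 1980.
January 1980 starts on a Tuesday; its first Sunday is the 6th, so the 2nd Sunday is the 13th — January 13, 1980.

January 13, 1980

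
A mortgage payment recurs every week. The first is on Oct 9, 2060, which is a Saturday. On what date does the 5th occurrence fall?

The 5th occurrence is 4 intervals after the first: 4 × 7 = 28 days after Oct 9, 2060.
Oct has 31 days — 22 days to the end of Oct leaves 6.
6 days into Nov → Nov 6, 2060.

Nov 6, 2060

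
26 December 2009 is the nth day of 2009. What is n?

Days in months before December: 31 + 28 + 31 + 30 + 31 + 30 + 31 + 31 + 30 + 31 + 30 = 334.
Plus 26 days into December → day 360.

360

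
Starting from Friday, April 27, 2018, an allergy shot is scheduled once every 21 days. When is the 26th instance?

The 26th occurrence is 25 intervals after the first: 25 × 21 = 525 days after April 27, 2018.
April has 30 days — 3 days to the end of April leaves 522.
From end of April to end of 2018 is 245 days (277 left).
January has 31 days (246 left).
February has 28 days (218 left).
March has 31 days (187 left).
April has 30 days (157 left).
May has 31 days (126 left).
June has 30 days (96 left).
July has 31 days (65 left).
August has 31 days (34 left).
September has 30 days (4 left).
4 days into October → October 4, 2019.

October 4, 2019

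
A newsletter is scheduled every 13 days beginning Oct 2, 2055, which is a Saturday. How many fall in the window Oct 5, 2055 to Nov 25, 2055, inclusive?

Occurrences land 13·i days after Oct 2, 2055 for i = 0, 1, 2, …
Oct 5, 2055 is 3 days after the start; 3 ÷ 13 = 0 remainder 3; since the remainder is 3, round up to i = 1. First occurrence in the window: #2 on Oct 15, 2055 (1×13 = 13 days in).
Nov 25, 2055 is 54 days after the start; 54 ÷ 13 = 4 remainder 2. Last occurrence in the window: #5 on Nov 23, 2055.
Occurrences #2 through #5: 4 in total.

4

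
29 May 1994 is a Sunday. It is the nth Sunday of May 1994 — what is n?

5th

Day 29 falls in week ⌈29/7⌉ of the month.
Days 1–7 hold the 1st Sunday, 8–14 the 2nd, 15–21 the 3rd, 22–28 the 4th, 29–31 the 5th.
29 is in the range for the 5th.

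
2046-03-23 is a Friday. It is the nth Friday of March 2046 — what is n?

Day 23 falls in week ⌈23/7⌉ of the month.
Days 1–7 hold the 1st Friday, 8–14 the 2nd, 15–21 the 3rd, 22–28 the 4th, 29–31 the 5th.
23 is in the range for the 4th.

4th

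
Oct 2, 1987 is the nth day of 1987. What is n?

Days in months before Oct: 31 + 28 + 31 + 30 + 31 + 30 + 31 + 31 + 30 = 273.
Plus 2 days into Oct → day 275.

275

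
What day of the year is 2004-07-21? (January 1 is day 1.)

203

Days in months before July: 31 + 29 + 31 + 30 + 31 + 30 = 182.
Plus 21 days into July → day 203.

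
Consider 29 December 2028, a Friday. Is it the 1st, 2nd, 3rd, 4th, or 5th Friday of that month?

5th

Day 29 falls in week ⌈29/7⌉ of the month.
Days 1–7 hold the 1st Friday, 8–14 the 2nd, 15–21 the 3rd, 22–28 the 4th, 29–31 the 5th.
29 is in the range for the 5th.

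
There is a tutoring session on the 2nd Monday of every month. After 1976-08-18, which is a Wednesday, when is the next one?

1976-09-13

August 1976 starts on a Sunday; its first Monday is the 2nd, so the 2nd Monday is the 9th — 1976-08-09.
That is not after 1976-08-18, so look at September 1976.
September 1976 starts on a Wednesday; its first Monday is the 6th, so the 2nd Monday is the 13th — 1976-09-13.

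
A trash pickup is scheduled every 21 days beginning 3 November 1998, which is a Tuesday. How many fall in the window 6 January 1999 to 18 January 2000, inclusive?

18

Occurrences land 21·i days after 3 November 1998 for i = 0, 1, 2, …
6 January 1999 is 64 days after the start; 64 ÷ 21 = 3 remainder 1; since the remainder is 1, round up to i = 4. First occurrence in the window: #5 on 26 January 1999 (4×21 = 84 days in).
18 January 2000 is 441 days after the start; 441 ÷ 21 = 21 remainder 0. Last occurrence in the window: #22 on 18 January 2000.
Occurrences #5 through #22: 18 in total.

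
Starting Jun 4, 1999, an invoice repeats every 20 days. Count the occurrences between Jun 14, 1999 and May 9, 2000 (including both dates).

17

Occurrences land 20·i days after Jun 4, 1999 for i = 0, 1, 2, …
Jun 14, 1999 is 10 days after the start; 10 ÷ 20 = 0 remainder 10; since the remainder is 10, round up to i = 1. First occurrence in the window: #2 on Jun 24, 1999 (1×20 = 20 days in).
May 9, 2000 is 340 days after the start; 340 ÷ 20 = 17 remainder 0. Last occurrence in the window: #18 on May 9, 2000.
Occurrences #2 through #18: 17 in total.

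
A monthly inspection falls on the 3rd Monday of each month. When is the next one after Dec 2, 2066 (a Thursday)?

Dec 20, 2066

Dec 2066 starts on a Wednesday; its first Monday is the 6th, so the 3rd Monday is the 20th — Dec 20, 2066.
Dec 20, 2066 is after Dec 2, 2066, so that is the next one.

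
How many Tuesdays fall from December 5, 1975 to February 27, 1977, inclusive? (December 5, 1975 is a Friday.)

64

December 5, 1975 is a Friday; the first Tuesday on or after it is December 9, 1975 (4 days later).
From December 9, 1975 to February 27, 1977: 22 + 366 + 58 = 446 days (rest of 1975, 1976, to February 27, 1977 in 1977).
446 ÷ 7 = 63 full weeks with remainder 5, so 63 more Tuesdays after the first → 64.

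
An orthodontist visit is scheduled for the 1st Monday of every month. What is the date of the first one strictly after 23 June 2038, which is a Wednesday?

5 July 2038

June 2038 starts on a Tuesday, so its 1st Monday is 7 June 2038 (6 days in).
That is not after 23 June 2038, so look at July 2038.
July 2038 starts on a Thursday, so its 1st Monday is 5 July 2038 (4 days in).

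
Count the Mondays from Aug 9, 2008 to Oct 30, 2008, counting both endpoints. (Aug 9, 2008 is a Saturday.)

12

Aug 9, 2008 is a Saturday; the first Monday on or after it is Aug 11, 2008 (2 days later).
From Aug 11, 2008 to Oct 30, 2008: 20 + 30 + 30 = 80 days (rest of Aug, Sep, Oct).
80 ÷ 7 = 11 full weeks with remainder 3, so 11 more Mondays after the first → 12.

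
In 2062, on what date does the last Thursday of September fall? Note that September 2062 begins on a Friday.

September 2062 begins on a Friday, so the first Thursday is September 7 (6 days later).
September 2062 has 30 days. Adding weeks: 7, 14, 21, 28 — the last one ≤ 30 is the 28th.

2062-09-28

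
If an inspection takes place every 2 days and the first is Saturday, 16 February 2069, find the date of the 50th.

25 May 2069

The 50th occurrence is 49 intervals after the first: 49 × 2 = 98 days after 16 February 2069.
February has 28 days — 12 days to the end of February leaves 86.
March has 31 days (55 left).
April has 30 days (25 left).
25 days into May → 25 May 2069.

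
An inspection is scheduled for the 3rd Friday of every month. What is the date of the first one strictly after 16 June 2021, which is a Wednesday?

June 2021 starts on a Tuesday; its first Friday is the 4th, so the 3rd Friday is the 18th — 18 June 2021.
18 June 2021 is after 16 June 2021, so that is the next one.

18 June 2021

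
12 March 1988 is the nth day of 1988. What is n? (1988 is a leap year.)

Days in months before March: 31 + 29 = 60.
Plus 12 days into March → day 72.

72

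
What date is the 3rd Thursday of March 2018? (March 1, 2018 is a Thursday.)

March 2018 begins on a Thursday, so the first Thursday is March 1.
The 3rd Thursday is 2 weeks later: 1 + 14 = 15.

15 March 2018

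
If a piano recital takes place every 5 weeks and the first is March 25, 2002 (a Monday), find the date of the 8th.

November 25, 2002

The 8th occurrence is 7 intervals after the first: 7 × 35 = 245 days after March 25, 2002.
March has 31 days — 6 days to the end of March leaves 239.
April has 30 days (209 left).
May has 31 days (178 left).
June has 30 days (148 left).
July has 31 days (117 left).
August has 31 days (86 left).
September has 30 days (56 left).
October has 31 days (25 left).
25 days into November → November 25, 2002.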